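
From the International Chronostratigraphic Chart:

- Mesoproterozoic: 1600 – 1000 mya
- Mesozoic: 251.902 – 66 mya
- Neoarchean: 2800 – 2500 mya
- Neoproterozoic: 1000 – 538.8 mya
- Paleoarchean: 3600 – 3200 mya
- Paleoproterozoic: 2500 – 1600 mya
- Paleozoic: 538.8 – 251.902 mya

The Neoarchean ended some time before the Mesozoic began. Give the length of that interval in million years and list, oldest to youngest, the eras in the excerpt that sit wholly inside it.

2248.098 million years; Paleoproterozoic, Mesoproterozoic, Neoproterozoic, Paleozoic

The Neoarchean closes at 2500 Ma and the Mesozoic opens at 251.902 Ma, so the interval is 2500 − 251.902 = 2248.098 Myr.
An era fits inside if it starts at or after 2500 Ma and ends at or before 251.902 Ma; oldest first that gives Paleoproterozoic, Mesoproterozoic, Neoproterozoic, Paleozoic.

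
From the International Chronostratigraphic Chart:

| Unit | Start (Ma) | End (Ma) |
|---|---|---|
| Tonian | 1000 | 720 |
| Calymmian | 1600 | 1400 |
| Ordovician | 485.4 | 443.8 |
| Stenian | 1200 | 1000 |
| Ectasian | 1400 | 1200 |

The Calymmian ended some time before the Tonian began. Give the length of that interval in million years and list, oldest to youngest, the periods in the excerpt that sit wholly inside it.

400 million years; Ectasian, Stenian

End of Calymmian = 1400 Ma; start of Tonian = 1000 Ma.
Gap = 1400 − 1000 = 400 Myr.
Periods wholly inside 1400–1000 Ma: Ectasian (1400–1200), Stenian (1200–1000).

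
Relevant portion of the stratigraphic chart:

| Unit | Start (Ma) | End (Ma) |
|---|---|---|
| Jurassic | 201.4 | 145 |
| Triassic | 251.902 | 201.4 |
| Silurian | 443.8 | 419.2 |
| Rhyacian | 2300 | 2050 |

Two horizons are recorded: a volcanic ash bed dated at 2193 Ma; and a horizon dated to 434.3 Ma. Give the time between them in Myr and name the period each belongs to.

1758.7 million years apart; the first in the Rhyacian, the second in the Silurian

Elapsed time: 2193 − 434.3 = 1758.7 Myr.
2193 Ma lies within 2300–2050 Ma: Rhyacian.
434.3 Ma lies within 443.8–419.2 Ma: Silurian.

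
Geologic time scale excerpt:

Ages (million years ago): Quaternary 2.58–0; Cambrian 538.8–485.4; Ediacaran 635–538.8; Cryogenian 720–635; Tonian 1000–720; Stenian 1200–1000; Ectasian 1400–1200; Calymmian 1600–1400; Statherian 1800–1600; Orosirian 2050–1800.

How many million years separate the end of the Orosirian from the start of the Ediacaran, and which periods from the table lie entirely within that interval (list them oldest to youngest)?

The Orosirian closes at 1800 Ma and the Ediacaran opens at 635 Ma, so the interval is 1800 − 635 = 1165 Myr.
A period fits inside if it starts at or after 1800 Ma and ends at or before 635 Ma; oldest first that gives Statherian, Calymmian, Ectasian, Stenian, Tonian, Cryogenian.

1165 million years; Statherian, Calymmian, Ectasian, Stenian, Tonian, Cryogenian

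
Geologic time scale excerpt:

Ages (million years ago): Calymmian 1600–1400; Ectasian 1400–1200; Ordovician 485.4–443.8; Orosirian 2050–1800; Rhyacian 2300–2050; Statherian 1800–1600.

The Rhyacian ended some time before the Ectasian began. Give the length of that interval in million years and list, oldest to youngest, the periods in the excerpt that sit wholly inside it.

650 million years; Orosirian, Statherian, Calymmian

End of Rhyacian = 2050 Ma; start of Ectasian = 1400 Ma.
Gap = 2050 − 1400 = 650 Myr.
Periods wholly inside 2050–1400 Ma: Orosirian (2050–1800), Statherian (1800–1600), Calymmian (1600–1400).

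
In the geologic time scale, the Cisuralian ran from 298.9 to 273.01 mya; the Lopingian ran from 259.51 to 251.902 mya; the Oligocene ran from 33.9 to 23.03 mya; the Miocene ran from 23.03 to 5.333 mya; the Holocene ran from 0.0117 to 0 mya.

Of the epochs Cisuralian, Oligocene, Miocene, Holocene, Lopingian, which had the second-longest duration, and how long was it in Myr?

Miocene, 17.697 million years

Start − end for each: Cisuralian 298.9 − 273.01 = 25.89; Oligocene 33.9 − 23.03 = 10.87; Miocene 23.03 − 5.333 = 17.697; Holocene 0.0117 − 0 = 0.0117; Lopingian 259.51 − 251.902 = 7.608.
Ranking these from longest: Cisuralian > Miocene > Oligocene > Lopingian > Holocene.
Position 2 in that ranking is Miocene, which lasted 17.697 Myr.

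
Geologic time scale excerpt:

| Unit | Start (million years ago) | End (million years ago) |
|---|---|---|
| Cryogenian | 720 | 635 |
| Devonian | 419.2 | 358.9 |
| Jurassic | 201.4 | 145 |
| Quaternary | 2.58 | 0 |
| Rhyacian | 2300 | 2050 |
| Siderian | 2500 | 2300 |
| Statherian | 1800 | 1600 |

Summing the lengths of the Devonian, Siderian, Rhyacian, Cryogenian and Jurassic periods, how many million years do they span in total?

Duration is start − end for each: (419.2 − 358.9) + (2500 − 2300) + (2300 − 2050) + (720 − 635) + (201.4 − 145).
That is 60.3 + 200 + 250 + 85 + 56.4, which totals 651.7 million years.

651.7 million years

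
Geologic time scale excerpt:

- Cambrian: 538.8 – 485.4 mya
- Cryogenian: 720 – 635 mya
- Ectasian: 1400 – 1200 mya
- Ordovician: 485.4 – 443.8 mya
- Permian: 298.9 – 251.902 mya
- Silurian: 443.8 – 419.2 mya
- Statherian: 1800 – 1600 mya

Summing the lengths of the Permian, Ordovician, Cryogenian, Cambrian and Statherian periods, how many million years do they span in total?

426.998 million years

Duration is start − end for each: (298.9 − 251.902) + (485.4 − 443.8) + (720 − 635) + (538.8 − 485.4) + (1800 − 1600).
That is 46.998 + 41.6 + 85 + 53.4 + 200, which totals 426.998 million years.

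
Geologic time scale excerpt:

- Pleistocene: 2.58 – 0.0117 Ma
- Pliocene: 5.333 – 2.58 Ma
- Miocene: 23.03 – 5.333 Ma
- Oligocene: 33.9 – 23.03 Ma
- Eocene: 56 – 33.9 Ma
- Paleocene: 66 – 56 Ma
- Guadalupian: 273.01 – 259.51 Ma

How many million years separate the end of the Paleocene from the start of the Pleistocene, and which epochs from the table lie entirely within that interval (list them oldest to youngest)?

53.42 million years; Eocene, Oligocene, Miocene, Pliocene

The Paleocene closes at 56 Ma and the Pleistocene opens at 2.58 Ma, so the interval is 56 − 2.58 = 53.42 Myr.
An epoch fits inside if it starts at or after 56 Ma and ends at or before 2.58 Ma; oldest first that gives Eocene, Oligocene, Miocene, Pliocene.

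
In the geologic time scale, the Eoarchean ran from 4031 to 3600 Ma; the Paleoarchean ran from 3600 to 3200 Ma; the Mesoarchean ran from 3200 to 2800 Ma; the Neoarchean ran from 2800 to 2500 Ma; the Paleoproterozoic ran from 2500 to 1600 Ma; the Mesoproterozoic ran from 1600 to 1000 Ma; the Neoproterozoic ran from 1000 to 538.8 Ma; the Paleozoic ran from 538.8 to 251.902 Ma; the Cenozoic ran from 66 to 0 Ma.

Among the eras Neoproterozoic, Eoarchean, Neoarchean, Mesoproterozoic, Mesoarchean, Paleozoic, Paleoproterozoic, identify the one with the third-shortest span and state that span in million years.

Mesoarchean, 400 million years

Durations: Neoproterozoic 461.2; Eoarchean 431; Neoarchean 300; Mesoproterozoic 600; Mesoarchean 400; Paleozoic 286.898; Paleoproterozoic 900 Myr.
Sorted shortest-first: Paleozoic (286.898), Neoarchean (300), Mesoarchean (400), Eoarchean (431), Neoproterozoic (461.2), Mesoproterozoic (600), Paleoproterozoic (900).
The third shortest is Mesoarchean at 400 Myr.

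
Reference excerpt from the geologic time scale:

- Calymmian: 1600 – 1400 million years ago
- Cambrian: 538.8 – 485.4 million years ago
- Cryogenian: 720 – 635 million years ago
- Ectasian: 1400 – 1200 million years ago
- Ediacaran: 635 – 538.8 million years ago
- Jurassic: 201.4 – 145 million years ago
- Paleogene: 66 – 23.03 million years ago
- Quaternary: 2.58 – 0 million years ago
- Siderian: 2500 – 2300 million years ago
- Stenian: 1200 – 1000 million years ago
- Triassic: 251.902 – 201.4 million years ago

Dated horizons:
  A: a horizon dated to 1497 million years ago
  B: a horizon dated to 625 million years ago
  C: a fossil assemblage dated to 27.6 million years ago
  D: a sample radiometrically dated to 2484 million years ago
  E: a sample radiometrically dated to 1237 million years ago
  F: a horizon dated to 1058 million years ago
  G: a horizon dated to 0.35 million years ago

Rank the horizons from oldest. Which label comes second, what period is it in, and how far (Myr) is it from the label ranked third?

A, in the Calymmian; 260 million years to E

Larger Ma means older, so oldest first: D 2484 > A 1497 > E 1237 > F 1058 > B 625 > C 27.6 > G 0.35.
Counting 2 along gives A (1497 Ma); the excerpt puts that inside the Calymmian, 1600–1400 Ma.
Next in line is E (1237 Ma), and 1497 − 1237 = 260 Myr.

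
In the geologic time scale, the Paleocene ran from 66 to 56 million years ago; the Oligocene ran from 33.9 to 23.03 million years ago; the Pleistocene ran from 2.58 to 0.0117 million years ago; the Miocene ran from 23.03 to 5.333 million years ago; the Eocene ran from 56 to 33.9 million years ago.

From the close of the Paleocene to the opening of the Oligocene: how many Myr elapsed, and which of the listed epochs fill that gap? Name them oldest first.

The Paleocene closes at 56 Ma and the Oligocene opens at 33.9 Ma, so the interval is 56 − 33.9 = 22.1 Myr.
An epoch fits inside if it starts at or after 56 Ma and ends at or before 33.9 Ma; oldest first that gives Eocene.

22.1 million years; Eocene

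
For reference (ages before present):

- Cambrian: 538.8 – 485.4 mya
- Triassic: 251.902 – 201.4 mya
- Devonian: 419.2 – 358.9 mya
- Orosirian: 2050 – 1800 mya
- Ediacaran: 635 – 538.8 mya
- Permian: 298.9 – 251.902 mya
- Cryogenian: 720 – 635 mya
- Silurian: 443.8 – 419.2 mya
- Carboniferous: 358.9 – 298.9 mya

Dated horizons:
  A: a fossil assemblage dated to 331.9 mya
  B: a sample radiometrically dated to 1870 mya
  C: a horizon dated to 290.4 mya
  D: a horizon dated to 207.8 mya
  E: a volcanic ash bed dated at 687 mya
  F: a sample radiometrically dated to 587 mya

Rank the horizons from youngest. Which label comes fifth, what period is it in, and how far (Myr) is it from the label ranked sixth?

Smaller Ma means younger, so youngest first: D 207.8 < C 290.4 < A 331.9 < F 587 < E 687 < B 1870.
Counting 5 along gives E (687 Ma); the excerpt puts that inside the Cryogenian, 720–635 Ma.
Next in line is B (1870 Ma), and 1870 − 687 = 1183 Myr.

E, in the Cryogenian; 1183 million years to B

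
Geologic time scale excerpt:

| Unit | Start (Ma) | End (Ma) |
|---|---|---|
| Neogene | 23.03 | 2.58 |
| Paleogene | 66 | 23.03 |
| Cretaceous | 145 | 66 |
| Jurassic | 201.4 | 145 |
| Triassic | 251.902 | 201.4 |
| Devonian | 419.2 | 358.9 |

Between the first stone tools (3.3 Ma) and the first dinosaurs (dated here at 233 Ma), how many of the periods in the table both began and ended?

233 Ma sits inside the Triassic (251.902–201.4) and 3.3 Ma inside the Neogene (23.03–2.58); neither of those is wholly between the two dates.
The listed periods lying completely between them are Jurassic, Cretaceous, Paleogene — 3 in all.

3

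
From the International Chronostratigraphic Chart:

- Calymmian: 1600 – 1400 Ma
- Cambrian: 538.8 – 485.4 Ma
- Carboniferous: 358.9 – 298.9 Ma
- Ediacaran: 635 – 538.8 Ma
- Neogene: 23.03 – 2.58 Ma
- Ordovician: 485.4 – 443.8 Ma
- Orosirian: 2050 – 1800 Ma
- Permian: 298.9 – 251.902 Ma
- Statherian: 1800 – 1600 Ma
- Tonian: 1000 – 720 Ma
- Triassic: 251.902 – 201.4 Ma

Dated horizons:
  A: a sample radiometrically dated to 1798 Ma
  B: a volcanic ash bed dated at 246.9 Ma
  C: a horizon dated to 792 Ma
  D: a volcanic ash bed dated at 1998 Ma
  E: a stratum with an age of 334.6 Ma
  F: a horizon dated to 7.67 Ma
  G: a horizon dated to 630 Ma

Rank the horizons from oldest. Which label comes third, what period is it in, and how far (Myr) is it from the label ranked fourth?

C, in the Tonian; 162 million years to G

Larger Ma means older, so oldest first: D 1998 > A 1798 > C 792 > G 630 > E 334.6 > B 246.9 > F 7.67.
Counting 3 along gives C (792 Ma); the excerpt puts that inside the Tonian, 1000–720 Ma.
Next in line is G (630 Ma), and 792 − 630 = 162 Myr.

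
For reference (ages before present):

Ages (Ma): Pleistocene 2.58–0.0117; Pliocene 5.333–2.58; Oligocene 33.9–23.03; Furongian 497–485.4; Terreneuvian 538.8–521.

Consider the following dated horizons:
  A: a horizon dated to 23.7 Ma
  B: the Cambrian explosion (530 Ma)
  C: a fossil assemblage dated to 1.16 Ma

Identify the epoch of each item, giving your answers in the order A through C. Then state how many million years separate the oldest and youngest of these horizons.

A — Oligocene; B — Terreneuvian; C — Pleistocene; span 528.84 million years

A: 23.7 Ma lies in 33.9–23.03 Ma, so Oligocene.
B: 530 Ma lies in 538.8–521 Ma, so Terreneuvian.
C: 1.16 Ma lies in 2.58–0.0117 Ma, so Pleistocene.
Oldest = 530 Ma, youngest = 1.16 Ma → span 528.84 Myr.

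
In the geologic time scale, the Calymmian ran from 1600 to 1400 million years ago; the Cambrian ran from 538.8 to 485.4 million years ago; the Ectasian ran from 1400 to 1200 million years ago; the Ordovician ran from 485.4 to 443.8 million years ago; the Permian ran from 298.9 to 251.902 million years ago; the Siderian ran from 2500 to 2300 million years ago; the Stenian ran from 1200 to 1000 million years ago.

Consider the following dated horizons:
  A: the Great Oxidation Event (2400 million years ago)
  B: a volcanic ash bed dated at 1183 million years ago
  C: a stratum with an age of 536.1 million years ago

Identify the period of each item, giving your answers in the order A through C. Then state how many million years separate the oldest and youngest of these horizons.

A: 2400 Ma lies in 2500–2300 Ma, so Siderian.
B: 1183 Ma lies in 1200–1000 Ma, so Stenian.
C: 536.1 Ma lies in 538.8–485.4 Ma, so Cambrian.
Oldest = 2400 Ma, youngest = 536.1 Ma → span 1863.9 Myr.

A — Siderian; B — Stenian; C — Cambrian; span 1863.9 million years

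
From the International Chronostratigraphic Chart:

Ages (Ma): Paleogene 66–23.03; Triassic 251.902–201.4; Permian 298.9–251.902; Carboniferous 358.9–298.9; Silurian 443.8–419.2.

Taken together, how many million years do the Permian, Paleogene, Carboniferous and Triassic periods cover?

Each duration: Permian = 46.998; Paleogene = 42.97; Carboniferous = 60; Triassic = 50.502.
Sum: 46.998 + 42.97 + 60 + 50.502 = 200.47 Myr.

200.47 million years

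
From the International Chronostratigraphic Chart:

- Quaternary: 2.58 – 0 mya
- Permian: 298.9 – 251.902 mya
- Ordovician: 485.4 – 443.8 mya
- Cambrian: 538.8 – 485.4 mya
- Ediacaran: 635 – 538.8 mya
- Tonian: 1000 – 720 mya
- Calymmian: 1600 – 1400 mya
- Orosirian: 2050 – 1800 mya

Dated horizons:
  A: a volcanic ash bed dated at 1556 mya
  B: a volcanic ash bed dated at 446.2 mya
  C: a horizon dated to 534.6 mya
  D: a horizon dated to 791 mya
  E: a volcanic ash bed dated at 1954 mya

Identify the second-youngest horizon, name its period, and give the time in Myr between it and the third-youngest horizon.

C, in the Cambrian; 256.4 million years to D

Smaller Ma means younger, so youngest first: B 446.2 < C 534.6 < D 791 < A 1556 < E 1954.
Counting 2 along gives C (534.6 Ma); the excerpt puts that inside the Cambrian, 538.8–485.4 Ma.
Next in line is D (791 Ma), and 791 − 534.6 = 256.4 Myr.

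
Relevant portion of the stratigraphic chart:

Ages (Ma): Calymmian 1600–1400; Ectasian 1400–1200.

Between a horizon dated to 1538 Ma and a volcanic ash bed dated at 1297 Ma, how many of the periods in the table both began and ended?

0

Checking each listed span, none has both start < 1538 Ma and end > 1297 Ma — every period straddles one of the two dates or lies outside them — so the count is 0.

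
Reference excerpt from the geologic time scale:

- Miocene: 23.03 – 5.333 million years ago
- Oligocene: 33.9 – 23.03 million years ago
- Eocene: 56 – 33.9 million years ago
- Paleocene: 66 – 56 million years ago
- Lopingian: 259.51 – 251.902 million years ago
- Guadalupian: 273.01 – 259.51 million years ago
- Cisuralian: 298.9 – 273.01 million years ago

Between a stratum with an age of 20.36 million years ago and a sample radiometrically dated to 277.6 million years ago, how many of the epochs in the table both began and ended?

277.6 Ma sits inside the Cisuralian (298.9–273.01) and 20.36 Ma inside the Miocene (23.03–5.333); neither of those is wholly between the two dates.
The listed epochs lying completely between them are Guadalupian, Lopingian, Paleocene, Eocene, Oligocene — 5 in all.

5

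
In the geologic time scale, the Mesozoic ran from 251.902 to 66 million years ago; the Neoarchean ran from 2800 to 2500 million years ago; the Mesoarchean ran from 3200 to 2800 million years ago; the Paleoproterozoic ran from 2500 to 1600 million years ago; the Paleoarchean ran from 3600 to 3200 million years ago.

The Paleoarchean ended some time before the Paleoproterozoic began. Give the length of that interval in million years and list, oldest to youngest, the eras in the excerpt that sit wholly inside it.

End of Paleoarchean = 3200 Ma; start of Paleoproterozoic = 2500 Ma.
Gap = 3200 − 2500 = 700 Myr.
Eras wholly inside 3200–2500 Ma: Mesoarchean (3200–2800), Neoarchean (2800–2500).

700 million years; Mesoarchean, Neoarchean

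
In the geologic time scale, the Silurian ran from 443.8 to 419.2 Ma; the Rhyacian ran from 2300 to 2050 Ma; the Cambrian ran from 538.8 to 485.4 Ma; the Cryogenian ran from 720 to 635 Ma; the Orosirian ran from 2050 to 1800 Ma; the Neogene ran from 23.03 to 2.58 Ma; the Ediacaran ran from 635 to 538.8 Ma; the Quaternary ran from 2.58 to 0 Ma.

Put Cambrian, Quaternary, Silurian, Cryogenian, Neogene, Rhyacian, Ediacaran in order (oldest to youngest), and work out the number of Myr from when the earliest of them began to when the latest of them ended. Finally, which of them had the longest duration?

From the excerpt: Cambrian 538.8–485.4; Quaternary 2.58–0; Silurian 443.8–419.2; Cryogenian 720–635; Neogene 23.03–2.58; Rhyacian 2300–2050; Ediacaran 635–538.8 (Ma).
Larger Ma is earlier, so the oldest is Rhyacian and the youngest is Quaternary; oldest to youngest: Rhyacian, Cryogenian, Ediacaran, Cambrian, Silurian, Neogene, Quaternary.
Oldest start 2300 minus youngest end 0 gives 2300 Myr overall.
Individual lengths (start − end): Neogene 20.45; Ediacaran 96.2; Quaternary 2.58; Cryogenian 85; Cambrian 53.4; Silurian 24.6; Rhyacian 250. The largest is Rhyacian at 250 Myr.

Rhyacian, Cryogenian, Ediacaran, Cambrian, Silurian, Neogene, Quaternary; total span 2300 Myr; longest is Rhyacian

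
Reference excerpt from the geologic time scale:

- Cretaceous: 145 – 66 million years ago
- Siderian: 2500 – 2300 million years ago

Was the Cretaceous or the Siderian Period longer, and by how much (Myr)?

Cretaceous: 145 − 66 = 79 Myr.
Siderian: 2500 − 2300 = 200 Myr.
Difference: 200 − 79 = 121 Myr, so the Siderian was longer.

Siderian, by 121 million years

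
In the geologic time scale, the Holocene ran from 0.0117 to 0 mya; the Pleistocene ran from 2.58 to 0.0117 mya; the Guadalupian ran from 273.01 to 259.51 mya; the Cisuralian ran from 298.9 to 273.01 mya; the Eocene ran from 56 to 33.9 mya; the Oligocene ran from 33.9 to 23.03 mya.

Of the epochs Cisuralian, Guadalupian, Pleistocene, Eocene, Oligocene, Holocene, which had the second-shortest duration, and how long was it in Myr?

Durations: Cisuralian 25.89; Guadalupian 13.5; Pleistocene 2.5683; Eocene 22.1; Oligocene 10.87; Holocene 0.0117 Myr.
Sorted shortest-first: Holocene (0.0117), Pleistocene (2.5683), Oligocene (10.87), Guadalupian (13.5), Eocene (22.1), Cisuralian (25.89).
The second shortest is Pleistocene at 2.5683 Myr.

Pleistocene, 2.5683 million years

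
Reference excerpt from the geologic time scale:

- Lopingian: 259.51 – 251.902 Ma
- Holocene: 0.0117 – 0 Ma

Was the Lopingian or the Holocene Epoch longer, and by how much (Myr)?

Lopingian: 259.51 − 251.902 = 7.608 Myr.
Holocene: 0.0117 − 0 = 0.0117 Myr.
Difference: 7.608 − 0.0117 = 7.5963 Myr, so the Lopingian was longer.

Lopingian, by 7.5963 million years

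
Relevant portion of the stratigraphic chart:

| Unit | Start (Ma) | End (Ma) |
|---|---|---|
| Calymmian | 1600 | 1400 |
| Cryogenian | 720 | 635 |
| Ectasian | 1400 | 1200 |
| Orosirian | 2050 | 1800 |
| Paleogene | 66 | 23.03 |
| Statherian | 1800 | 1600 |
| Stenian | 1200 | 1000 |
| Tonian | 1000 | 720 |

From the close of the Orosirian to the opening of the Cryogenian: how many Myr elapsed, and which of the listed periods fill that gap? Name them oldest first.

The Orosirian closes at 1800 Ma and the Cryogenian opens at 720 Ma, so the interval is 1800 − 720 = 1080 Myr.
A period fits inside if it starts at or after 1800 Ma and ends at or before 720 Ma; oldest first that gives Statherian, Calymmian, Ectasian, Stenian, Tonian.

1080 million years; Statherian, Calymmian, Ectasian, Stenian, Tonian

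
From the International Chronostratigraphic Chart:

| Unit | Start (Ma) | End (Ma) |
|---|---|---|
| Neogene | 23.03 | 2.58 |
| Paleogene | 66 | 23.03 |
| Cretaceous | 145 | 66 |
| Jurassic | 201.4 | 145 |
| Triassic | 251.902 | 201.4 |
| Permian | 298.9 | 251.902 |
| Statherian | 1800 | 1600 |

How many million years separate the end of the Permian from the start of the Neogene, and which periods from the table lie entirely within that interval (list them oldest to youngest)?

End of Permian = 251.902 Ma; start of Neogene = 23.03 Ma.
Gap = 251.902 − 23.03 = 228.872 Myr.
Periods wholly inside 251.902–23.03 Ma: Triassic (251.902–201.4), Jurassic (201.4–145), Cretaceous (145–66), Paleogene (66–23.03).

228.872 million years; Triassic, Jurassic, Cretaceous, Paleogene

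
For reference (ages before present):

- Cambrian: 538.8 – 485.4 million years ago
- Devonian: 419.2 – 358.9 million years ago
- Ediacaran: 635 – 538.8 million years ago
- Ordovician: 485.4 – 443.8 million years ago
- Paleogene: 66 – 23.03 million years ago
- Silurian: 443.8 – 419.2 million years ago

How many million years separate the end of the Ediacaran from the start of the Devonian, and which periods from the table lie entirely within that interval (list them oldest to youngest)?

End of Ediacaran = 538.8 Ma; start of Devonian = 419.2 Ma.
Gap = 538.8 − 419.2 = 119.6 Myr.
Periods wholly inside 538.8–419.2 Ma: Cambrian (538.8–485.4), Ordovician (485.4–443.8), Silurian (443.8–419.2).

119.6 million years; Cambrian, Ordovician, Silurian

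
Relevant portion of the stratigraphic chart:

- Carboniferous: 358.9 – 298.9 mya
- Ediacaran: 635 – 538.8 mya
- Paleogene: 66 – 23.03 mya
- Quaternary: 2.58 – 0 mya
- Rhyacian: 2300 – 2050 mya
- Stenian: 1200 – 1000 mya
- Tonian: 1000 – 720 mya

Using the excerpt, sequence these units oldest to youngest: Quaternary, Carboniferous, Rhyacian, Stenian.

Rhyacian → Stenian → Carboniferous → Quaternary

Sorting by start age (descending Ma, since larger Ma = older): Rhyacian began 2300, Stenian began 1200, Carboniferous began 358.9, Quaternary began 2.58.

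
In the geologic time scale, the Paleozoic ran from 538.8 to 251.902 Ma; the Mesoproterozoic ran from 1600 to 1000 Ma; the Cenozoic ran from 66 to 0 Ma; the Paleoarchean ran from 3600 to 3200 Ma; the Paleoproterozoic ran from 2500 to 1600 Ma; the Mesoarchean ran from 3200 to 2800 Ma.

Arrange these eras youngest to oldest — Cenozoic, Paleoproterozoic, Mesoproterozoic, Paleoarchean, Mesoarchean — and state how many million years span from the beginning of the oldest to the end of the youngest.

Cenozoic → Mesoproterozoic → Paleoproterozoic → Mesoarchean → Paleoarchean; total span 3600 Myr

Start ages (Ma): Paleoarchean 3600, Mesoarchean 3200, Paleoproterozoic 2500, Mesoproterozoic 1600, Cenozoic 66.
Ordered youngest to oldest: Cenozoic, Mesoproterozoic, Paleoproterozoic, Mesoarchean, Paleoarchean.
Span = 3600 − 0 = 3600 Myr.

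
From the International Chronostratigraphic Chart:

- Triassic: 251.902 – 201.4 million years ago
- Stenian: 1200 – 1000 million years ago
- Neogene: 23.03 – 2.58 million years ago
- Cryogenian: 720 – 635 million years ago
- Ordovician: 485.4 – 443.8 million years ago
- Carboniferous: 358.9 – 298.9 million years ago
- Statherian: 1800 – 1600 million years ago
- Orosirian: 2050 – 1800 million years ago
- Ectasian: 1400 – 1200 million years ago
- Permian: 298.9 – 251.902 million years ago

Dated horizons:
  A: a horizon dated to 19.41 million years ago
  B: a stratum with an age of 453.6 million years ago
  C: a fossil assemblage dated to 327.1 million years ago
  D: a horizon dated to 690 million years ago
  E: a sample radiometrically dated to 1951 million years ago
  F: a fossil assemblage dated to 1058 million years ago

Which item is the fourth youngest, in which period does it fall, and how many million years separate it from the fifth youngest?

D, in the Cryogenian; 368 million years to F

Smaller Ma means younger, so youngest first: A 19.41 < C 327.1 < B 453.6 < D 690 < F 1058 < E 1951.
Counting 4 along gives D (690 Ma); the excerpt puts that inside the Cryogenian, 720–635 Ma.
Next in line is F (1058 Ma), and 1058 − 690 = 368 Myr.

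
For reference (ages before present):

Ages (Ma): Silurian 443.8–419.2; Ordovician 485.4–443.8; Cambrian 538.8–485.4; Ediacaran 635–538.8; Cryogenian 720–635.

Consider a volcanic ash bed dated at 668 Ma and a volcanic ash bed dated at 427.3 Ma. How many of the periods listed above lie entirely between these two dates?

3

The older date is 668 Ma and the younger is 427.3 Ma.
Periods with start < 668 and end > 427.3 Ma: Ediacaran (635–538.8), Cambrian (538.8–485.4), Ordovician (485.4–443.8).
That is 3 complete periods.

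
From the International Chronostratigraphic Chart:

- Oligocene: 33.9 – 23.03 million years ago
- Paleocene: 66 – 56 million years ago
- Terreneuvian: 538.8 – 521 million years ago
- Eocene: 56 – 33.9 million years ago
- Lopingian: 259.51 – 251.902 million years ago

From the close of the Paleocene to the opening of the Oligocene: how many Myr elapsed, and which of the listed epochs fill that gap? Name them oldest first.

22.1 million years; Eocene

The Paleocene closes at 56 Ma and the Oligocene opens at 33.9 Ma, so the interval is 56 − 33.9 = 22.1 Myr.
An epoch fits inside if it starts at or after 56 Ma and ends at or before 33.9 Ma; oldest first that gives Eocene.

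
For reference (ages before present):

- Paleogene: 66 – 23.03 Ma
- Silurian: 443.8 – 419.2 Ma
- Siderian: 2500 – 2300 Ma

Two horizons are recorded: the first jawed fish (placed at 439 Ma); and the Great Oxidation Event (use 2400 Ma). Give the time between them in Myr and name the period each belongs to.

1961 million years apart; the first in the Silurian, the second in the Siderian

Elapsed time: 2400 − 439 = 1961 Myr.
439 Ma lies within 443.8–419.2 Ma: Silurian.
2400 Ma lies within 2500–2300 Ma: Siderian.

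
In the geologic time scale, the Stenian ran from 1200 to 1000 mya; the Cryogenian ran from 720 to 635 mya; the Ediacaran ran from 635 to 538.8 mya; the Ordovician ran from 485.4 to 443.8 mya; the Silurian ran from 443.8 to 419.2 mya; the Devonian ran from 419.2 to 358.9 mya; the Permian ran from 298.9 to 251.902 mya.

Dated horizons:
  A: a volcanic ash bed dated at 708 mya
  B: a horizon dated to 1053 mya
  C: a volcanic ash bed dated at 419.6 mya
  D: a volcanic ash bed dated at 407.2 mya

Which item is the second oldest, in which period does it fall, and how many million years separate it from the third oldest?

A, in the Cryogenian; 288.4 million years to C

Larger Ma means older, so oldest first: B 1053 > A 708 > C 419.6 > D 407.2.
Counting 2 along gives A (708 Ma); the excerpt puts that inside the Cryogenian, 720–635 Ma.
Next in line is C (419.6 Ma), and 708 − 419.6 = 288.4 Myr.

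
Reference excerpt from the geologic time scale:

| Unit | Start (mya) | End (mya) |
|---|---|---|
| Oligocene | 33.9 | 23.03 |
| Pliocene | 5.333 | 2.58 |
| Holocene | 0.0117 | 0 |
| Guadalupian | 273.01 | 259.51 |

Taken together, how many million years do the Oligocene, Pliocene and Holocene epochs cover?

Duration is start − end for each: (33.9 − 23.03) + (5.333 − 2.58) + (0.0117 − 0).
That is 10.87 + 2.753 + 0.0117, which totals 13.6347 million years.

13.6347 million years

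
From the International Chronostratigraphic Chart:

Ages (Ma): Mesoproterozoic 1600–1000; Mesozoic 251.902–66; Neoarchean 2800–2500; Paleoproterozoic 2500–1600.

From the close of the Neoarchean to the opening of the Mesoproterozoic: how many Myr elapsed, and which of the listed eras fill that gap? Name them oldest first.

The Neoarchean closes at 2500 Ma and the Mesoproterozoic opens at 1600 Ma, so the interval is 2500 − 1600 = 900 Myr.
An era fits inside if it starts at or after 2500 Ma and ends at or before 1600 Ma; oldest first that gives Paleoproterozoic.

900 million years; Paleoproterozoic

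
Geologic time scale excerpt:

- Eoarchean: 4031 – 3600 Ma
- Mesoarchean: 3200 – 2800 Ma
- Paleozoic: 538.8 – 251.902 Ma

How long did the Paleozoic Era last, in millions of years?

286.898 million years

538.8 − 251.902 = 286.898 million years.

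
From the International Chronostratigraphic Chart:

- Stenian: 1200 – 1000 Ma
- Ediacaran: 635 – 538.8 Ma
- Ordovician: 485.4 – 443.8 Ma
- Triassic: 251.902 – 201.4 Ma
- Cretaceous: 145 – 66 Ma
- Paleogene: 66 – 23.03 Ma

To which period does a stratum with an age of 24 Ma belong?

Paleogene

24 Ma lies between 66 and 23.03 Ma, so it falls in the Paleogene.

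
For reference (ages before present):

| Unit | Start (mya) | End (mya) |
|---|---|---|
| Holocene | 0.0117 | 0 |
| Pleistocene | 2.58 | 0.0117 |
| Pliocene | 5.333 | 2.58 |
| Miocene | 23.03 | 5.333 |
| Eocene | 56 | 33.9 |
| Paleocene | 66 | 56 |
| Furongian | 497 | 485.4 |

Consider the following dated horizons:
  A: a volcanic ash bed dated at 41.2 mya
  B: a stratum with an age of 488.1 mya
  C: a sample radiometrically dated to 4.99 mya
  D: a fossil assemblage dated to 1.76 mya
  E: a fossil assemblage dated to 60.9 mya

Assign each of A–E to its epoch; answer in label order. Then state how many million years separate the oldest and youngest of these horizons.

A: 41.2 Ma lies in 56–33.9 Ma, so Eocene.
B: 488.1 Ma lies in 497–485.4 Ma, so Furongian.
C: 4.99 Ma lies in 5.333–2.58 Ma, so Pliocene.
D: 1.76 Ma lies in 2.58–0.0117 Ma, so Pleistocene.
E: 60.9 Ma lies in 66–56 Ma, so Paleocene.
Oldest = 488.1 Ma, youngest = 1.76 Ma → span 486.34 Myr.

A — Eocene; B — Furongian; C — Pliocene; D — Pleistocene; E — Paleocene; span 486.34 million years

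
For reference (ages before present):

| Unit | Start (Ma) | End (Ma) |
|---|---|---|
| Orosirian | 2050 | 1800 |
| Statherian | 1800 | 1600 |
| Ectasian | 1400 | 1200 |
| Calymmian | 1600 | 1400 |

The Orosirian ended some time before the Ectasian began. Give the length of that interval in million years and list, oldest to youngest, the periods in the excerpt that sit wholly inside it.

End of Orosirian = 1800 Ma; start of Ectasian = 1400 Ma.
Gap = 1800 − 1400 = 400 Myr.
Periods wholly inside 1800–1400 Ma: Statherian (1800–1600), Calymmian (1600–1400).

400 million years; Statherian, Calymmian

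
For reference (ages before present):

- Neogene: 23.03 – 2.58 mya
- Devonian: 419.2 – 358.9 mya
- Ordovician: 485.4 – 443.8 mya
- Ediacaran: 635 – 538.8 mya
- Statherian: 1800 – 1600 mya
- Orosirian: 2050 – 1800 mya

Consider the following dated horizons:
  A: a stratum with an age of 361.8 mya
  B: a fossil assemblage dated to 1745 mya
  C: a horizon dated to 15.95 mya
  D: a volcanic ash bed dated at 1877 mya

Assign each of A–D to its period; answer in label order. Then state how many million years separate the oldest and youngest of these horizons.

A: 361.8 Ma lies in 419.2–358.9 Ma, so Devonian.
B: 1745 Ma lies in 1800–1600 Ma, so Statherian.
C: 15.95 Ma lies in 23.03–2.58 Ma, so Neogene.
D: 1877 Ma lies in 2050–1800 Ma, so Orosirian.
Oldest = 1877 Ma, youngest = 15.95 Ma → span 1861.05 Myr.

A — Devonian; B — Statherian; C — Neogene; D — Orosirian; span 1861.05 million years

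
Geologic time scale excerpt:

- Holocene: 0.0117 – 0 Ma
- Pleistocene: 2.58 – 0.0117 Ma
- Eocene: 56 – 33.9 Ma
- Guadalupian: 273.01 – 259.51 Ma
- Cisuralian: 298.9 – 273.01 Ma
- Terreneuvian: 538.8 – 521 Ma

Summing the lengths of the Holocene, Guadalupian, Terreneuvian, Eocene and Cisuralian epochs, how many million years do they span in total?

Duration is start − end for each: (0.0117 − 0) + (273.01 − 259.51) + (538.8 − 521) + (56 − 33.9) + (298.9 − 273.01).
That is 0.0117 + 13.5 + 17.8 + 22.1 + 25.89, which totals 79.3017 million years.

79.3017 million years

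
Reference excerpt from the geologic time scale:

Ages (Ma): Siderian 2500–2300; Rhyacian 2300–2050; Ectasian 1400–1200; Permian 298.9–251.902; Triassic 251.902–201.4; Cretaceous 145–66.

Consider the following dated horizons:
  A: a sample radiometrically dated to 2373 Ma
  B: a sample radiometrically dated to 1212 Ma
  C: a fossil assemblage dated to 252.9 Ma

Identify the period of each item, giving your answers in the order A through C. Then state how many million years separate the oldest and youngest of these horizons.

A — Siderian; B — Ectasian; C — Permian; span 2120.1 million years

Match each age against the start–end ranges in the excerpt: A = 2373 Ma → Siderian (2500–2300); B = 1212 Ma → Ectasian (1400–1200); C = 252.9 Ma → Permian (298.9–251.902).
The largest age is 2373 Ma and the smallest is 252.9 Ma; their difference is 2120.1 Myr.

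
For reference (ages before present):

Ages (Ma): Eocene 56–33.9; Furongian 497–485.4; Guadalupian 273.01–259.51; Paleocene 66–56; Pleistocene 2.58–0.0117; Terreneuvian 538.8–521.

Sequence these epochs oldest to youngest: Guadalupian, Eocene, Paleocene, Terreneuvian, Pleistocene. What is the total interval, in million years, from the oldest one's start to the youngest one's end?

From the excerpt: Guadalupian 273.01–259.51; Eocene 56–33.9; Paleocene 66–56; Terreneuvian 538.8–521; Pleistocene 2.58–0.0117 (Ma).
Larger Ma is earlier, so the oldest is Terreneuvian and the youngest is Pleistocene; oldest to youngest: Terreneuvian, Guadalupian, Paleocene, Eocene, Pleistocene.
Oldest start 538.8 minus youngest end 0.0117 gives 538.7883 Myr overall.

Terreneuvian → Guadalupian → Paleocene → Eocene → Pleistocene; total span 538.7883 Myr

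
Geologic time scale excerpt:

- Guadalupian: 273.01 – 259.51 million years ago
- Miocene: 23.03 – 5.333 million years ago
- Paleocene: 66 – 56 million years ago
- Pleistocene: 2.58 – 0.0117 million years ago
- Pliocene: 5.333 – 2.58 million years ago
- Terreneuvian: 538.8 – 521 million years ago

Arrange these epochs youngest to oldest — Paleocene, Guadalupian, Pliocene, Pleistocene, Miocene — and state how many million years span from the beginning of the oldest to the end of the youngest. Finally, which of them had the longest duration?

Start ages (Ma): Guadalupian 273.01, Paleocene 66, Miocene 23.03, Pliocene 5.333, Pleistocene 2.58.
Ordered youngest to oldest: Pleistocene, Pliocene, Miocene, Paleocene, Guadalupian.
Span = 273.01 − 0.0117 = 272.9983 Myr.
Durations: Pleistocene 2.5683, Guadalupian 13.5, Paleocene 10, Pliocene 2.753, Miocene 17.697 → longest is Miocene (17.697 Myr).

Pleistocene → Pliocene → Miocene → Paleocene → Guadalupian; total span 272.9983 Myr; longest is Miocene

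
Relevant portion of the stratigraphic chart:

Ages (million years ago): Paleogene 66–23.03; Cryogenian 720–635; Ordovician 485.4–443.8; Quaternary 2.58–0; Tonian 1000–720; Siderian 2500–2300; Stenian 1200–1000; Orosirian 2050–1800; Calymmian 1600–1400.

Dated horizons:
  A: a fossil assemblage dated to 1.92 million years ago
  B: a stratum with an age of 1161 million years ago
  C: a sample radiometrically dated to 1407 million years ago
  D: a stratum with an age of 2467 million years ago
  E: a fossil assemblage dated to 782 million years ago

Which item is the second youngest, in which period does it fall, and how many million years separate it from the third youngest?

Smaller Ma means younger, so youngest first: A 1.92 < E 782 < B 1161 < C 1407 < D 2467.
Counting 2 along gives E (782 Ma); the excerpt puts that inside the Tonian, 1000–720 Ma.
Next in line is B (1161 Ma), and 1161 − 782 = 379 Myr.

E, in the Tonian; 379 million years to B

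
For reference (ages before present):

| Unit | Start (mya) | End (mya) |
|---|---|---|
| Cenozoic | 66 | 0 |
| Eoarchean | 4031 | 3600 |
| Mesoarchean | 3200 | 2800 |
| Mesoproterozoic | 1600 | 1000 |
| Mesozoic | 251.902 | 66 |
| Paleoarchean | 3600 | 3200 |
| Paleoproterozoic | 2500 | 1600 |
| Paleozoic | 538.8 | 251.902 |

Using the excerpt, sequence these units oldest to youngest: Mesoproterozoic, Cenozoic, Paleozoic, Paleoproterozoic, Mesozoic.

Paleoproterozoic, Mesoproterozoic, Paleozoic, Mesozoic, Cenozoic

The oldest of these is Paleoproterozoic (starts 2500 Ma) and the youngest is Cenozoic (ends 0 Ma).
In between, by decreasing start age: Mesoproterozoic (1600), Paleozoic (538.8), Mesozoic (251.902).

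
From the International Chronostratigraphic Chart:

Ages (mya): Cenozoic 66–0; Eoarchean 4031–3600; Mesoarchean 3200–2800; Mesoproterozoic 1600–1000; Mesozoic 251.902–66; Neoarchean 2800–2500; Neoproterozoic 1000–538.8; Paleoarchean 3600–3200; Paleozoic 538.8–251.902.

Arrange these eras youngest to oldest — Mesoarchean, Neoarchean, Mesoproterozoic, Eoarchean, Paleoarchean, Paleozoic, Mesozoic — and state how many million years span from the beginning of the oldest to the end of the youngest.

Mesozoic, Paleozoic, Mesoproterozoic, Neoarchean, Mesoarchean, Paleoarchean, Eoarchean; total span 3965 Myr

Start ages (Ma): Eoarchean 4031, Paleoarchean 3600, Mesoarchean 3200, Neoarchean 2800, Mesoproterozoic 1600, Paleozoic 538.8, Mesozoic 251.902.
Ordered youngest to oldest: Mesozoic, Paleozoic, Mesoproterozoic, Neoarchean, Mesoarchean, Paleoarchean, Eoarchean.
Span = 4031 − 66 = 3965 Myr.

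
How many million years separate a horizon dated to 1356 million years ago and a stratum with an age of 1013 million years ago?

1356 − 1013 = 343 million years.

343 million years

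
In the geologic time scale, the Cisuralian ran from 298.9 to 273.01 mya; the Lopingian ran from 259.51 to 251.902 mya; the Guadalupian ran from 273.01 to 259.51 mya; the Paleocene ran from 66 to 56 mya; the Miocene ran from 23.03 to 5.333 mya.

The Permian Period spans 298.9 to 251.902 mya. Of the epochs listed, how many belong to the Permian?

Epochs inside 298.9–251.902 Ma: Cisuralian, Guadalupian, Lopingian — 3 in total.

3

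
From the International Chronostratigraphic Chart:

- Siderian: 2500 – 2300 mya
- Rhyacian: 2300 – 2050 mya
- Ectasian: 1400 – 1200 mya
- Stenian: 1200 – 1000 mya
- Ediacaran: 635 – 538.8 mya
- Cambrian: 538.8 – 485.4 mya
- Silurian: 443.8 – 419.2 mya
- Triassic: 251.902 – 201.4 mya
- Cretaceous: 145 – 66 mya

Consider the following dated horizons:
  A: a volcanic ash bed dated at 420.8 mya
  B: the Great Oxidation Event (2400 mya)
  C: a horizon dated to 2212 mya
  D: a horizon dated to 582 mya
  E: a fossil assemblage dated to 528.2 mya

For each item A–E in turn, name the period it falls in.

Match each age against the start–end ranges in the excerpt: A = 420.8 Ma → Silurian (443.8–419.2); B = 2400 Ma → Siderian (2500–2300); C = 2212 Ma → Rhyacian (2300–2050); D = 582 Ma → Ediacaran (635–538.8); E = 528.2 Ma → Cambrian (538.8–485.4).

A — Silurian; B — Siderian; C — Rhyacian; D — Ediacaran; E — Cambrian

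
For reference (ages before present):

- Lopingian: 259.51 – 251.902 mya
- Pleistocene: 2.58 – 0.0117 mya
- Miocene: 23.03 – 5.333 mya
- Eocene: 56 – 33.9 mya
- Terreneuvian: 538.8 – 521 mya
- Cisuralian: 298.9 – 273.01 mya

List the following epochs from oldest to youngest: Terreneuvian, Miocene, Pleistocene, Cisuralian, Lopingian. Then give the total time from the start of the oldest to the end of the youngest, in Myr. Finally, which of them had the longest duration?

Terreneuvian → Cisuralian → Lopingian → Miocene → Pleistocene; total span 538.7883 Myr; longest is Cisuralian

From the excerpt: Terreneuvian 538.8–521; Miocene 23.03–5.333; Pleistocene 2.58–0.0117; Cisuralian 298.9–273.01; Lopingian 259.51–251.902 (Ma).
Larger Ma is earlier, so the oldest is Terreneuvian and the youngest is Pleistocene; oldest to youngest: Terreneuvian, Cisuralian, Lopingian, Miocene, Pleistocene.
Oldest start 538.8 minus youngest end 0.0117 gives 538.7883 Myr overall.
Individual lengths (start − end): Cisuralian 25.89; Miocene 17.697; Lopingian 7.608; Pleistocene 2.5683; Terreneuvian 17.8. The largest is Cisuralian at 25.89 Myr.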